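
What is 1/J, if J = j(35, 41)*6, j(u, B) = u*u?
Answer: 1/7350 ≈ 0.00013605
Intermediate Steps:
j(u, B) = u**2
J = 7350 (J = 35**2*6 = 1225*6 = 7350)
1/J = 1/7350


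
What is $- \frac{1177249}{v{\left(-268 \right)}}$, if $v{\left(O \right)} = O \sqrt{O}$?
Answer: $- \frac{1177249 i \sqrt{67}}{35912} \approx - 268.33 i$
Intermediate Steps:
$v{\left(O \right)} = O^{\frac{3}{2}}$
$- \frac{1177249}{v{\left(-268 \right)}} = - \frac{1177249}{\left(-268\right)^{\frac{3}{2}}} = - \frac{1177249}{\left(-536\right) i \sqrt{67}} = - 1177249 \frac{i \sqrt{67}}{35912} = - \frac{1177249 i \sqrt{67}}{35912}$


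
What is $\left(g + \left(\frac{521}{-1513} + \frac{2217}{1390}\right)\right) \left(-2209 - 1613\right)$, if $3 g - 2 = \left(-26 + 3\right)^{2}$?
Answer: $- \frac{716383298631}{1051535} \approx -6.8127 \cdot 10^{5}$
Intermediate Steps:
$g = 177$ ($g = \frac{2}{3} + \frac{\left(-26 + 3\right)^{2}}{3} = \frac{2}{3} + \frac{\left(-23\right)^{2}}{3} = \frac{2}{3} + \frac{1}{3} \cdot 529 = \frac{2}{3} + \frac{529}{3} = 177$)
$\left(g + \left(\frac{521}{-1513} + \frac{2217}{1390}\right)\right) \left(-2209 - 1613\right) = \left(177 + \left(\frac{521}{-1513} + \frac{2217}{1390}\right)\right) \left(-2209 - 1613\right) = \left(177 + \left(521 \left(- \frac{1}{1513}\right) + 2217 \cdot \frac{1}{1390}\right)\right) \left(-3822\right) = \left(177 + \left(- \frac{521}{1513} + \frac{2217}{1390}\right)\right) \left(-3822\right) = \left(177 + \frac{2630131}{2103070}\right) \left(-3822\right) = \frac{374873521}{2103070} \left(-3822\right) = - \frac{716383298631}{1051535}$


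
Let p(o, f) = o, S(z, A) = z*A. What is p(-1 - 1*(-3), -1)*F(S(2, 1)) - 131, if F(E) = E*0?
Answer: -131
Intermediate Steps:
S(z, A) = A*z
F(E) = 0
p(-1 - 1*(-3), -1)*F(S(2, 1)) - 131 = (-1 - 1*(-3))*0 - 131 = (-1 + 3)*0 - 131 = 2*0 - 131 = 0 - 131 = -131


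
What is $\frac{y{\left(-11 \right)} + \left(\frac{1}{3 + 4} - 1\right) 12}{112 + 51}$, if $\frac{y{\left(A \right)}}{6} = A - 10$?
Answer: $- \frac{954}{1141} \approx -0.83611$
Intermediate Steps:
$y{\left(A \right)} = -60 + 6 A$ ($y{\left(A \right)} = 6 \left(A - 10\right) = 6 \left(-10 + A\right) = -60 + 6 A$)
$\frac{y{\left(-11 \right)} + \left(\frac{1}{3 + 4} - 1\right) 12}{112 + 51} = \frac{\left(-60 + 6 \left(-11\right)\right) + \left(\frac{1}{3 + 4} - 1\right) 12}{112 + 51} = \frac{\left(-60 - 66\right) + \left(\frac{1}{7} - 1\right) 12}{163} = \left(-126 + \left(\frac{1}{7} - 1\right) 12\right) \frac{1}{163} = \left(-126 - \frac{72}{7}\right) \frac{1}{163} = \left(- \frac{954}{7}\right) \frac{1}{163} = - \frac{954}{1141}$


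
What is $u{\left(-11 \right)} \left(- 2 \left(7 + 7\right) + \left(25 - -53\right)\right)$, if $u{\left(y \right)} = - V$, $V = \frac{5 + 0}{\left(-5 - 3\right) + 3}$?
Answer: $50$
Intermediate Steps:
$V = -1$ ($V = \frac{5}{\left(-5 - 3\right) + 3} = \frac{5}{-8 + 3} = \frac{5}{-5} = 5 \left(- \frac{1}{5}\right) = -1$)
$u{\left(y \right)} = 1$ ($u{\left(y \right)} = \left(-1\right) \left(-1\right) = 1$)
$u{\left(-11 \right)} \left(- 2 \left(7 + 7\right) + \left(25 - -53\right)\right) = 1 \left(- 2 \left(7 + 7\right) + \left(25 - -53\right)\right) = 1 \left(\left(-2\right) 14 + \left(25 + 53\right)\right) = 1 \left(-28 + 78\right) = 1 \cdot 50 = 50$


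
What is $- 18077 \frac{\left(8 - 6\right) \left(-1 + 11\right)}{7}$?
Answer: $- \frac{361540}{7} \approx -51649.0$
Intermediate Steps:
$- 18077 \frac{\left(8 - 6\right) \left(-1 + 11\right)}{7} = - 18077 \cdot 2 \cdot 10 \cdot \frac{1}{7} = - 18077 \cdot 20 \cdot \frac{1}{7} = \left(-18077\right) \frac{20}{7} = - \frac{361540}{7}$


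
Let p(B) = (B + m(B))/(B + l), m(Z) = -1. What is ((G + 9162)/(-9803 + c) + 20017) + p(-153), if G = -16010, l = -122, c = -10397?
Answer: 10109039/505 ≈ 20018.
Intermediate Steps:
p(B) = (-1 + B)/(-122 + B) (p(B) = (B - 1)/(B - 122) = (-1 + B)/(-122 + B))
((G + 9162)/(-9803 + c) + 20017) + p(-153) = ((-16010 + 9162)/(-9803 - 10397) + 20017) + (-1 - 153)/(-122 - 153) = (-6848/(-20200) + 20017) - 154/(-275) = (-6848*(-1/20200) + 20017) - 1/275*(-154) = (856/2525 + 20017) + 14/25 = 50543781/2525 + 14/25 = 10109039/505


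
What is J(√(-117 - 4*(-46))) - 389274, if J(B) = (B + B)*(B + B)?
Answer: -389006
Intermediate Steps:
J(B) = 4*B² (J(B) = (2*B)*(2*B) = 4*B²)
J(√(-117 - 4*(-46))) - 389274 = 4*(√(-117 - 4*(-46)))² - 389274 = 4*(√(-117 + 184))² - 389274 = 4*(√67)² - 389274 = 4*67 - 389274 = 268 - 389274 = -389006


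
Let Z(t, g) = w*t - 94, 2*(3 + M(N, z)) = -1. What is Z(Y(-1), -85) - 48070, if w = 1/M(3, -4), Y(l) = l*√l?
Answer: -48164 + 2*I/7 ≈ -48164.0 + 0.28571*I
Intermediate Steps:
M(N, z) = -7/2 (M(N, z) = -3 + (½)*(-1) = -3 - ½ = -7/2)
Y(l) = l^(3/2)
w = -2/7 (w = 1/(-7/2) = -2/7 ≈ -0.28571)
Z(t, g) = -94 - 2*t/7 (Z(t, g) = -2*t/7 - 94 = -94 - 2*t/7)
Z(Y(-1), -85) - 48070 = (-94 - (-2)*I/7) - 48070 = (-94 + 2*I/7) - 48070 = -48164 + 2*I/7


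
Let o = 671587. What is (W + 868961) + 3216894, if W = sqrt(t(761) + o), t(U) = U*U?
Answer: 4085855 + 2*sqrt(312677) ≈ 4.0870e+6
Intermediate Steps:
t(U) = U**2
W = 2*sqrt(312677) (W = sqrt(761**2 + 671587) = sqrt(579121 + 671587) = sqrt(1250708) = 2*sqrt(312677) ≈ 1118.4)
(W + 868961) + 3216894 = (2*sqrt(312677) + 868961) + 3216894 = (868961 + 2*sqrt(312677)) + 3216894 = 4085855 + 2*sqrt(312677)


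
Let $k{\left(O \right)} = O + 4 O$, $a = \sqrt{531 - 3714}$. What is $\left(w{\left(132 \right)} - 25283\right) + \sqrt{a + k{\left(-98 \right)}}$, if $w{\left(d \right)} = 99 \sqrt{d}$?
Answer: $-25283 + \sqrt{-490 + i \sqrt{3183}} + 198 \sqrt{33} \approx -24144.0 + 22.172 i$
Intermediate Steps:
$a = i \sqrt{3183}$ ($a = \sqrt{-3183} = i \sqrt{3183} \approx 56.418 i$)
$k{\left(O \right)} = 5 O$
$\left(w{\left(132 \right)} - 25283\right) + \sqrt{a + k{\left(-98 \right)}} = \left(99 \sqrt{132} - 25283\right) + \sqrt{i \sqrt{3183} + 5 \left(-98\right)} = \left(99 \cdot 2 \sqrt{33} - 25283\right) + \sqrt{i \sqrt{3183} - 490} = \left(198 \sqrt{33} - 25283\right) + \sqrt{-490 + i \sqrt{3183}} = \left(-25283 + 198 \sqrt{33}\right) + \sqrt{-490 + i \sqrt{3183}} = -25283 + \sqrt{-490 + i \sqrt{3183}} + 198 \sqrt{33}$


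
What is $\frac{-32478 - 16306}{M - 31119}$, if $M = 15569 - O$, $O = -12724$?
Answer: $\frac{24392}{1413} \approx 17.263$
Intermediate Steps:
$M = 28293$ ($M = 15569 - -12724 = 15569 + 12724 = 28293$)
$\frac{-32478 - 16306}{M - 31119} = \frac{-32478 - 16306}{28293 - 31119} = - \frac{48784}{-2826} = \left(-48784\right) \left(- \frac{1}{2826}\right) = \frac{24392}{1413}$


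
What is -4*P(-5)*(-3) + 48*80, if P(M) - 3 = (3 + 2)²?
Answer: 4176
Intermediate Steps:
P(M) = 28 (P(M) = 3 + (3 + 2)² = 3 + 5² = 3 + 25 = 28)
-4*P(-5)*(-3) + 48*80 = -4*28*(-3) + 48*80 = -112*(-3) + 3840 = 336 + 3840 = 4176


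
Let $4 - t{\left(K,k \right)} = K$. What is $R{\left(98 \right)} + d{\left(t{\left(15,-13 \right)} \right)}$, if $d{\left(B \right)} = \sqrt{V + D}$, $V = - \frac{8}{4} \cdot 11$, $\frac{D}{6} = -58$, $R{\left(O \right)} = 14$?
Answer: $14 + i \sqrt{370} \approx 14.0 + 19.235 i$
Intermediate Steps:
$t{\left(K,k \right)} = 4 - K$
$D = -348$ ($D = 6 \left(-58\right) = -348$)
$V = -22$ ($V = \left(-8\right) \frac{1}{4} \cdot 11 = \left(-2\right) 11 = -22$)
$d{\left(B \right)} = i \sqrt{370}$ ($d{\left(B \right)} = \sqrt{-22 - 348} = \sqrt{-370} = i \sqrt{370}$)
$R{\left(98 \right)} + d{\left(t{\left(15,-13 \right)} \right)} = 14 + i \sqrt{370}$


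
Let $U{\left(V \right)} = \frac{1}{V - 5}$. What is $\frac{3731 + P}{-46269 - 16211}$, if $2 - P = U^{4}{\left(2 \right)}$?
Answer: $- \frac{75593}{1265220} \approx -0.059747$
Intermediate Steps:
$U{\left(V \right)} = \frac{1}{-5 + V}$
$P = \frac{161}{81}$ ($P = 2 - \left(\frac{1}{-5 + 2}\right)^{4} = 2 - \left(\frac{1}{-3}\right)^{4} = 2 - \left(- \frac{1}{3}\right)^{4} = 2 - \frac{1}{81} = \frac{161}{81} \approx 1.9877$)
$\frac{3731 + P}{-46269 - 16211} = \frac{3731 + \frac{161}{81}}{-46269 - 16211} = \frac{302372}{81 \left(-62480\right)} = \frac{302372}{81} \left(- \frac{1}{62480}\right) = - \frac{75593}{1265220}$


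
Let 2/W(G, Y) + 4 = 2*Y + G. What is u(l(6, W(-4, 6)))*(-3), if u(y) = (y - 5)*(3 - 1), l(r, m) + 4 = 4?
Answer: 30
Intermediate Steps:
W(G, Y) = 2/(-4 + G + 2*Y) (W(G, Y) = 2/(-4 + (2*Y + G)) = 2/(-4 + (G + 2*Y)) = 2/(-4 + G + 2*Y))
l(r, m) = 0 (l(r, m) = -4 + 4 = 0)
u(y) = -10 + 2*y (u(y) = (-5 + y)*2 = -10 + 2*y)
u(l(6, W(-4, 6)))*(-3) = (-10 + 2*0)*(-3) = (-10 + 0)*(-3) = -10*(-3) = 30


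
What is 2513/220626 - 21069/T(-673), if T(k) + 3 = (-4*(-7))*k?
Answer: 670818815/594019746 ≈ 1.1293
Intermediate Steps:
T(k) = -3 + 28*k (T(k) = -3 + (-4*(-7))*k = -3 + 28*k)
2513/220626 - 21069/T(-673) = 2513/220626 - 21069/(-3 + 28*(-673)) = 2513*(1/220626) - 21069/(-3 - 18844) = 359/31518 - 21069/(-18847) = 359/31518 - 21069*(-1/18847) = 359/31518 + 21069/18847 = 670818815/594019746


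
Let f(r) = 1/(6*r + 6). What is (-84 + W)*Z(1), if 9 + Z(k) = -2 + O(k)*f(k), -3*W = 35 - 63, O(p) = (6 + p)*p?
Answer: 7000/9 ≈ 777.78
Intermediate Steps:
O(p) = p*(6 + p)
f(r) = 1/(6 + 6*r)
W = 28/3 (W = -(35 - 63)/3 = -⅓*(-28) = 28/3 ≈ 9.3333)
Z(k) = -11 + k*(6 + k)/(6*(1 + k)) (Z(k) = -9 + (-2 + (k*(6 + k))*(1/(6*(1 + k)))) = -9 + (-2 + k*(6 + k)/(6*(1 + k))) = -11 + k*(6 + k)/(6*(1 + k)))
(-84 + W)*Z(1) = (-84 + 28/3)*((-66 + 1² - 60*1)/(6*(1 + 1))) = -112*(-66 + 1 - 60)/(9*2) = -112*(-125)/(9*2) = -224/3*(-125/12) = 7000/9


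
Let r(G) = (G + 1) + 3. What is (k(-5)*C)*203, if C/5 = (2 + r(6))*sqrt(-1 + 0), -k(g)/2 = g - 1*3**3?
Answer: 779520*I ≈ 7.7952e+5*I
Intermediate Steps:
k(g) = 54 - 2*g (k(g) = -2*(g - 1*3**3) = -2*(g - 1*27) = -2*(g - 27) = -2*(-27 + g) = 54 - 2*g)
r(G) = 4 + G (r(G) = (1 + G) + 3 = 4 + G)
C = 60*I (C = 5*((2 + (4 + 6))*sqrt(-1 + 0)) = 5*((2 + 10)*sqrt(-1)) = 5*(12*I) = 60*I ≈ 60.0*I)
(k(-5)*C)*203 = ((54 - 2*(-5))*(60*I))*203 = ((54 + 10)*(60*I))*203 = (64*(60*I))*203 = (3840*I)*203 = 779520*I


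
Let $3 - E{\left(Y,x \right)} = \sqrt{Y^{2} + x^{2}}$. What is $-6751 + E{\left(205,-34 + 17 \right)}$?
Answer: $-6748 - \sqrt{42314} \approx -6953.7$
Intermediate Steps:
$E{\left(Y,x \right)} = 3 - \sqrt{Y^{2} + x^{2}}$
$-6751 + E{\left(205,-34 + 17 \right)} = -6751 + \left(3 - \sqrt{205^{2} + \left(-34 + 17\right)^{2}}\right) = -6751 + \left(3 - \sqrt{42025 + \left(-17\right)^{2}}\right) = -6751 + \left(3 - \sqrt{42025 + 289}\right) = -6751 + \left(3 - \sqrt{42314}\right) = -6748 - \sqrt{42314}$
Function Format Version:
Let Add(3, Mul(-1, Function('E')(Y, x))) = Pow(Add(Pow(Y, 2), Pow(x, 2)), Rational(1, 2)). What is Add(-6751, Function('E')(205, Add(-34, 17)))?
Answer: Add(-6748, Mul(-1, Pow(42314, Rational(1, 2)))) ≈ -6953.7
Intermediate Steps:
Function('E')(Y, x) = Add(3, Mul(-1, Pow(Add(Pow(Y, 2), Pow(x, 2)), Rational(1, 2))))
Add(-6751, Function('E')(205, Add(-34, 17))) = Add(-6751, Add(3, Mul(-1, Pow(Add(Pow(205, 2), Pow(Add(-34, 17), 2)), Rational(1, 2))))) = Add(-6751, Add(3, Mul(-1, Pow(Add(42025, Pow(-17, 2)), Rational(1, 2))))) = Add(-6751, Add(3, Mul(-1, Pow(Add(42025, 289), Rational(1, 2))))) = Add(-6751, Add(3, Mul(-1, Pow(42314, Rational(1, 2))))) = Add(-6748, Mul(-1, Pow(42314, Rational(1, 2))))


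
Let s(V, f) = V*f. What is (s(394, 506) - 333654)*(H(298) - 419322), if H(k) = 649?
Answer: 56223597170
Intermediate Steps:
(s(394, 506) - 333654)*(H(298) - 419322) = (394*506 - 333654)*(649 - 419322) = (199364 - 333654)*(-418673) = -134290*(-418673) = 56223597170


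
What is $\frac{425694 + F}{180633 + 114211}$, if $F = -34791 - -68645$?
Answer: $\frac{114887}{73711} \approx 1.5586$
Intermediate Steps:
$F = 33854$ ($F = -34791 + 68645 = 33854$)
$\frac{425694 + F}{180633 + 114211} = \frac{425694 + 33854}{180633 + 114211} = \frac{459548}{294844} = 459548 \cdot \frac{1}{294844} = \frac{114887}{73711}$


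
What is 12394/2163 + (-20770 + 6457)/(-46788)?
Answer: 29088071/4819164 ≈ 6.0359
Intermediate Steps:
12394/2163 + (-20770 + 6457)/(-46788) = 12394*(1/2163) - 14313*(-1/46788) = 12394/2163 + 4771/15596 = 29088071/4819164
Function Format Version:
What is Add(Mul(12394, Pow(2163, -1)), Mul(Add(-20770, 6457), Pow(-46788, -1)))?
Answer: Rational(29088071, 4819164) ≈ 6.0359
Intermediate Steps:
Add(Mul(12394, Pow(2163, -1)), Mul(Add(-20770, 6457), Pow(-46788, -1))) = Add(Mul(12394, Rational(1, 2163)), Mul(-14313, Rational(-1, 46788))) = Add(Rational(12394, 2163), Rational(4771, 15596)) = Rational(29088071, 4819164)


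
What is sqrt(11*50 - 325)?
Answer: 15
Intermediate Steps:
sqrt(11*50 - 325) = sqrt(550 - 325) = sqrt(225) = 15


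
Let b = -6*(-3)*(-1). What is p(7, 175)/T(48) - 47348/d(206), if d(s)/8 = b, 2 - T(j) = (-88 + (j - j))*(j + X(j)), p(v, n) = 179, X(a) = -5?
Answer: 7470221/22716 ≈ 328.85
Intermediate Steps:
T(j) = -438 + 88*j (T(j) = 2 - (-88 + (j - j))*(j - 5) = 2 - (-88 + 0)*(-5 + j) = 2 - (-88)*(-5 + j) = 2 - (440 - 88*j) = 2 + (-440 + 88*j) = -438 + 88*j)
b = -18 (b = 18*(-1) = -18)
d(s) = -144 (d(s) = 8*(-18) = -144)
p(7, 175)/T(48) - 47348/d(206) = 179/(-438 + 88*48) - 47348/(-144) = 179/(-438 + 4224) - 47348*(-1/144) = 179/3786 + 11837/36 = 7470221/22716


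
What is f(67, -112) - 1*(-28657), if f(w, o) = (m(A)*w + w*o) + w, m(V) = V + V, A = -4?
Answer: 20684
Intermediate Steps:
m(V) = 2*V
f(w, o) = -7*w + o*w (f(w, o) = ((2*(-4))*w + w*o) + w = (-8*w + o*w) + w = -7*w + o*w)
f(67, -112) - 1*(-28657) = 67*(-7 - 112) - 1*(-28657) = 67*(-119) + 28657 = -7973 + 28657 = 20684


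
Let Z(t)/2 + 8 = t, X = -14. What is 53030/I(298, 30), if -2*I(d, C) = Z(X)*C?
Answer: 5303/66 ≈ 80.349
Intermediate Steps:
Z(t) = -16 + 2*t
I(d, C) = 22*C (I(d, C) = -(-16 + 2*(-14))*C/2 = -(-16 - 28)*C/2 = -(-22)*C = 22*C)
53030/I(298, 30) = 53030/((22*30)) = 53030/660 = 53030*(1/660) = 5303/66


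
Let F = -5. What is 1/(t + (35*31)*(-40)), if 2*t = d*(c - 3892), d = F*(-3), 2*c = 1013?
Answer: -4/275165 ≈ -1.4537e-5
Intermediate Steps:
c = 1013/2 (c = (1/2)*1013 = 1013/2 ≈ 506.50)
d = 15 (d = -5*(-3) = 15)
t = -101565/4 (t = (15*(1013/2 - 3892))/2 = (15*(-6771/2))/2 = (1/2)*(-101565/2) = -101565/4 ≈ -25391.)
1/(t + (35*31)*(-40)) = 1/(-101565/4 + (35*31)*(-40)) = 1/(-101565/4 + 1085*(-40)) = 1/(-101565/4 - 43400) = 1/(-275165/4) = -4/275165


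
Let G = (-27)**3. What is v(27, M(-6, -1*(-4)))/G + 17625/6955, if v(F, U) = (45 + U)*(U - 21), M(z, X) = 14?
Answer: 69957058/27379053 ≈ 2.5551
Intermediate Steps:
G = -19683
v(F, U) = (-21 + U)*(45 + U) (v(F, U) = (45 + U)*(-21 + U) = (-21 + U)*(45 + U))
v(27, M(-6, -1*(-4)))/G + 17625/6955 = (-945 + 14**2 + 24*14)/(-19683) + 17625/6955 = (-945 + 196 + 336)*(-1/19683) + 17625*(1/6955) = -413*(-1/19683) + 3525/1391 = 413/19683 + 3525/1391 = 69957058/27379053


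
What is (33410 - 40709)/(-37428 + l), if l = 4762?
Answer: 7299/32666 ≈ 0.22344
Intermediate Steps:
(33410 - 40709)/(-37428 + l) = (33410 - 40709)/(-37428 + 4762) = -7299/(-32666) = -7299*(-1/32666) = 7299/32666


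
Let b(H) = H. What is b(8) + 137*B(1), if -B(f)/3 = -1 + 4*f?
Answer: -1225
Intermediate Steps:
B(f) = 3 - 12*f (B(f) = -3*(-1 + 4*f) = 3 - 12*f)
b(8) + 137*B(1) = 8 + 137*(3 - 12*1) = 8 + 137*(3 - 12) = 8 + 137*(-9) = 8 - 1233 = -1225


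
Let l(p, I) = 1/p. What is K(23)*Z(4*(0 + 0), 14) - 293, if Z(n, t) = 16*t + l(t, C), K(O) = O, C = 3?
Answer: 68049/14 ≈ 4860.6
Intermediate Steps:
Z(n, t) = 1/t + 16*t (Z(n, t) = 16*t + 1/t = 1/t + 16*t)
K(23)*Z(4*(0 + 0), 14) - 293 = 23*(1/14 + 16*14) - 293 = 23*(1/14 + 224) - 293 = 23*(3137/14) - 293 = 72151/14 - 293 = 68049/14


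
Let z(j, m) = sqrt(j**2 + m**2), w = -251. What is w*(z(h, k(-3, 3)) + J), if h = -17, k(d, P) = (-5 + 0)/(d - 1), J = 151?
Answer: -37901 - 251*sqrt(4649)/4 ≈ -42180.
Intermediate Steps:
k(d, P) = -5/(-1 + d)
w*(z(h, k(-3, 3)) + J) = -251*(sqrt((-17)**2 + (-5/(-1 - 3))**2) + 151) = -251*(sqrt(289 + (-5/(-4))**2) + 151) = -251*(sqrt(289 + (-5*(-1/4))**2) + 151) = -251*(sqrt(289 + (5/4)**2) + 151) = -251*(sqrt(289 + 25/16) + 151) = -251*(sqrt(4649/16) + 151) = -251*(sqrt(4649)/4 + 151) = -251*(151 + sqrt(4649)/4) = -37901 - 251*sqrt(4649)/4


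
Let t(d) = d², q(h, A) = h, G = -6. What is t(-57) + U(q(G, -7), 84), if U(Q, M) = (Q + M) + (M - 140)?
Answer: 3271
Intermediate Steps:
U(Q, M) = -140 + Q + 2*M (U(Q, M) = (M + Q) + (-140 + M) = -140 + Q + 2*M)
t(-57) + U(q(G, -7), 84) = (-57)² + (-140 - 6 + 2*84) = 3249 + (-140 - 6 + 168) = 3249 + 22 = 3271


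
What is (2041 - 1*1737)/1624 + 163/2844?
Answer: 141161/577332 ≈ 0.24451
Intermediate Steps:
(2041 - 1*1737)/1624 + 163/2844 = (2041 - 1737)*(1/1624) + 163*(1/2844) = 304*(1/1624) + 163/2844 = 38/203 + 163/2844 = 141161/577332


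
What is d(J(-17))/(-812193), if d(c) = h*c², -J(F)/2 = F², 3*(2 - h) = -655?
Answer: -220829524/2436579 ≈ -90.631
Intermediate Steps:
h = 661/3 (h = 2 - ⅓*(-655) = 2 + 655/3 = 661/3 ≈ 220.33)
J(F) = -2*F²
d(c) = 661*c²/3
d(J(-17))/(-812193) = (661*(-2*(-17)²)²/3)/(-812193) = (661*(-2*289)²/3)*(-1/812193) = ((661/3)*(-578)²)*(-1/812193) = ((661/3)*334084)*(-1/812193) = (220829524/3)*(-1/812193) = -220829524/2436579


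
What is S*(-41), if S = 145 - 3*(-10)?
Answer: -7175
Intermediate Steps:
S = 175 (S = 145 - 1*(-30) = 145 + 30 = 175)
S*(-41) = 175*(-41) = -7175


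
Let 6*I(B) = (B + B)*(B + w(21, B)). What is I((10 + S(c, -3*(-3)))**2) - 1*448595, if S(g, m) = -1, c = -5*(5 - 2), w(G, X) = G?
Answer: -445841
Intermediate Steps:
c = -15 (c = -5*3 = -15)
I(B) = B*(21 + B)/3 (I(B) = ((B + B)*(B + 21))/6 = ((2*B)*(21 + B))/6 = (2*B*(21 + B))/6 = B*(21 + B)/3)
I((10 + S(c, -3*(-3)))**2) - 1*448595 = (10 - 1)**2*(21 + (10 - 1)**2)/3 - 1*448595 = (1/3)*9**2*(21 + 9**2) - 448595 = (1/3)*81*(21 + 81) - 448595 = (1/3)*81*102 - 448595 = 2754 - 448595 = -445841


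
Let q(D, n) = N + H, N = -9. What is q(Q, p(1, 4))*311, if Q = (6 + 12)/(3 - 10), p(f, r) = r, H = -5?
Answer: -4354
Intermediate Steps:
Q = -18/7 (Q = 18/(-7) = 18*(-⅐) = -18/7 ≈ -2.5714)
q(D, n) = -14 (q(D, n) = -9 - 5 = -14)
q(Q, p(1, 4))*311 = -14*311 = -4354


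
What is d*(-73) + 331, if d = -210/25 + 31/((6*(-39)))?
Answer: 1116029/1170 ≈ 953.87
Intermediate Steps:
d = -9983/1170 (d = -210*1/25 + 31/(-234) = -42/5 + 31*(-1/234) = -42/5 - 31/234 = -9983/1170 ≈ -8.5325)
d*(-73) + 331 = -9983/1170*(-73) + 331 = 728759/1170 + 331 = 1116029/1170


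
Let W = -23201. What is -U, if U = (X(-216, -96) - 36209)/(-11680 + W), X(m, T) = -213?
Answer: -36422/34881 ≈ -1.0442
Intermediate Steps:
U = 36422/34881 (U = (-213 - 36209)/(-11680 - 23201) = -36422/(-34881) = -36422*(-1/34881) = 36422/34881 ≈ 1.0442)
-U = -1*36422/34881 = -36422/34881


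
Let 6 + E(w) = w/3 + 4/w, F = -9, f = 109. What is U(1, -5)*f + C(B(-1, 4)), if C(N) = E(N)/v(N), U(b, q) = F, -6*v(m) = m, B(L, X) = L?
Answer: -1043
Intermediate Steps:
v(m) = -m/6
U(b, q) = -9
E(w) = -6 + 4/w + w/3 (E(w) = -6 + (w/3 + 4/w) = -6 + (4/w + w/3) = -6 + 4/w + w/3)
C(N) = -6*(-6 + 4/N + N/3)/N (C(N) = (-6 + 4/N + N/3)/((-N/6)) = (-6 + 4/N + N/3)*(-6/N) = -6*(-6 + 4/N + N/3)/N)
U(1, -5)*f + C(B(-1, 4)) = -9*109 + (-2 - 24/(-1)² + 36/(-1)) = -981 + (-2 - 24*1 + 36*(-1)) = -981 + (-2 - 24 - 36) = -981 - 62 = -1043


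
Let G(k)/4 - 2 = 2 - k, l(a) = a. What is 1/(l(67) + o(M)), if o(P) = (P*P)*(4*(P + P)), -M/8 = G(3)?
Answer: -1/262077 ≈ -3.8157e-6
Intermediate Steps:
G(k) = 16 - 4*k (G(k) = 8 + 4*(2 - k) = 8 + (8 - 4*k) = 16 - 4*k)
M = -32 (M = -8*(16 - 4*3) = -8*(16 - 12) = -8*4 = -32)
o(P) = 8*P³ (o(P) = P²*(4*(2*P)) = P²*(8*P) = 8*P³)
1/(l(67) + o(M)) = 1/(67 + 8*(-32)³) = 1/(67 + 8*(-32768)) = 1/(67 - 262144) = 1/(-262077) = -1/262077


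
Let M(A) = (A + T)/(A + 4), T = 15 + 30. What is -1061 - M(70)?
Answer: -78629/74 ≈ -1062.6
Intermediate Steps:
T = 45
M(A) = (45 + A)/(4 + A) (M(A) = (A + 45)/(A + 4) = (45 + A)/(4 + A))
-1061 - M(70) = -1061 - (45 + 70)/(4 + 70) = -1061 - 115/74 = -78629/74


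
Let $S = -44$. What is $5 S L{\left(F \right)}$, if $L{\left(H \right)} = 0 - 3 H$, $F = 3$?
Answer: $1980$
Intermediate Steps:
$L{\left(H \right)} = - 3 H$
$5 S L{\left(F \right)} = 5 \left(-44\right) \left(\left(-3\right) 3\right) = \left(-220\right) \left(-9\right) = 1980$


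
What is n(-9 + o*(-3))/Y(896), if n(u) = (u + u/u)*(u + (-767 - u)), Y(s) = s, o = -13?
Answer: -23777/896 ≈ -26.537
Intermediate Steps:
n(u) = -767 - 767*u (n(u) = (u + 1)*(-767) = (1 + u)*(-767) = -767 - 767*u)
n(-9 + o*(-3))/Y(896) = (-767 - 767*(-9 - 13*(-3)))/896 = (-767 - 767*(-9 + 39))*(1/896) = (-767 - 767*30)*(1/896) = (-767 - 23010)*(1/896) = -23777*1/896 = -23777/896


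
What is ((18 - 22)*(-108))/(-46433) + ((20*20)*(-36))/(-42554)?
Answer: 325125936/987954941 ≈ 0.32909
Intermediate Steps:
((18 - 22)*(-108))/(-46433) + ((20*20)*(-36))/(-42554) = -4*(-108)*(-1/46433) + (400*(-36))*(-1/42554) = 432*(-1/46433) - 14400*(-1/42554) = -432/46433 + 7200/21277 = 325125936/987954941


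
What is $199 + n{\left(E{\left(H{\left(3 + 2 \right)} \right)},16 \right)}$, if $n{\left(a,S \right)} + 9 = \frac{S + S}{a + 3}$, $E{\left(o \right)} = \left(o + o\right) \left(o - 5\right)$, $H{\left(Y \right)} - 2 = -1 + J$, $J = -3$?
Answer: $\frac{5922}{31} \approx 191.03$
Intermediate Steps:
$H{\left(Y \right)} = -2$ ($H{\left(Y \right)} = 2 - 4 = -2$)
$E{\left(o \right)} = 2 o \left(-5 + o\right)$
$n{\left(a,S \right)} = -9 + \frac{2 S}{3 + a}$ ($n{\left(a,S \right)} = -9 + \frac{S + S}{a + 3} = -9 + \frac{2 S}{3 + a}$)
$199 + n{\left(E{\left(H{\left(3 + 2 \right)} \right)},16 \right)} = 199 + \frac{-27 - 9 \cdot 2 \left(-2\right) \left(-5 - 2\right) + 2 \cdot 16}{3 + 2 \left(-2\right) \left(-5 - 2\right)} = 199 + \frac{-27 - 9 \cdot 2 \left(-2\right) \left(-7\right) + 32}{3 + 2 \left(-2\right) \left(-7\right)} = 199 + \frac{-27 - 252 + 32}{3 + 28} = 199 + \frac{-27 - 252 + 32}{31} = 199 + \frac{1}{31} \left(-247\right) = 199 - \frac{247}{31} = \frac{5922}{31}$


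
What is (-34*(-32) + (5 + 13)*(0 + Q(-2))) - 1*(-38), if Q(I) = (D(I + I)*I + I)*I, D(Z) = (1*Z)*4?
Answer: 46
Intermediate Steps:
D(Z) = 4*Z (D(Z) = Z*4 = 4*Z)
Q(I) = I*(I + 8*I²) (Q(I) = ((4*(I + I))*I + I)*I = ((4*(2*I))*I + I)*I = ((8*I)*I + I)*I = (8*I² + I)*I = (I + 8*I²)*I = I*(I + 8*I²))
(-34*(-32) + (5 + 13)*(0 + Q(-2))) - 1*(-38) = (-34*(-32) + (5 + 13)*(0 + (-2)²*(1 + 8*(-2)))) - 1*(-38) = (1088 + 18*(0 + 4*(1 - 16))) + 38 = (1088 + 18*(0 + 4*(-15))) + 38 = (1088 + 18*(0 - 60)) + 38 = (1088 + 18*(-60)) + 38 = (1088 - 1080) + 38 = 8 + 38 = 46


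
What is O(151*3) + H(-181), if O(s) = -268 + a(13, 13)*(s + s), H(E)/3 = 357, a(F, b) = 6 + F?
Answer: 18017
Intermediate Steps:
H(E) = 1071 (H(E) = 3*357 = 1071)
O(s) = -268 + 38*s (O(s) = -268 + (6 + 13)*(s + s) = -268 + 19*(2*s) = -268 + 38*s)
O(151*3) + H(-181) = (-268 + 38*(151*3)) + 1071 = (-268 + 38*453) + 1071 = (-268 + 17214) + 1071 = 16946 + 1071 = 18017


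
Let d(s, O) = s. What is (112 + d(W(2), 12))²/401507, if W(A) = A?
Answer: 12996/401507 ≈ 0.032368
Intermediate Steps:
(112 + d(W(2), 12))²/401507 = (112 + 2)²/401507 = 114²*(1/401507) = 12996*(1/401507) = 12996/401507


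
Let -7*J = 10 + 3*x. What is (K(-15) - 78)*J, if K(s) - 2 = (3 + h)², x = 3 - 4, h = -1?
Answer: 72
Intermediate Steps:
x = -1
J = -1 (J = -(10 + 3*(-1))/7 = -(10 - 3)/7 = -⅐*7 = -1)
K(s) = 6 (K(s) = 2 + (3 - 1)² = 2 + 2² = 2 + 4 = 6)
(K(-15) - 78)*J = (6 - 78)*(-1) = -72*(-1) = 72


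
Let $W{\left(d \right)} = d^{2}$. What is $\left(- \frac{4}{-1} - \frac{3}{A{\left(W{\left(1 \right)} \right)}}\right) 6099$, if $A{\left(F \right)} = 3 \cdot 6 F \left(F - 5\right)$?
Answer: $\frac{197201}{8} \approx 24650.0$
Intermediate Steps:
$A{\left(F \right)} = 18 F \left(-5 + F\right)$
$\left(- \frac{4}{-1} - \frac{3}{A{\left(W{\left(1 \right)} \right)}}\right) 6099 = \left(- \frac{4}{-1} - \frac{3}{18 \cdot 1^{2} \left(-5 + 1^{2}\right)}\right) 6099 = \left(\left(-4\right) \left(-1\right) - \frac{3}{18 \cdot 1 \left(-5 + 1\right)}\right) 6099 = \left(4 - \frac{3}{18 \cdot 1 \left(-4\right)}\right) 6099 = \left(4 - \frac{3}{-72}\right) 6099 = \left(4 - - \frac{1}{24}\right) 6099 = \left(4 + \frac{1}{24}\right) 6099 = \frac{97}{24} \cdot 6099 = \frac{197201}{8}$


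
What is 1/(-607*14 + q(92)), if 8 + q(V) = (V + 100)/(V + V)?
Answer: -23/195614 ≈ -0.00011758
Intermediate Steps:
q(V) = -8 + (100 + V)/(2*V) (q(V) = -8 + (V + 100)/(V + V) = -8 + (100 + V)/((2*V)) = -8 + (100 + V)*(1/(2*V)) = -8 + (100 + V)/(2*V))
1/(-607*14 + q(92)) = 1/(-607*14 + (-15/2 + 50/92)) = 1/(-8498 + (-15/2 + 50*(1/92))) = 1/(-8498 + (-15/2 + 25/46)) = 1/(-8498 - 160/23) = 1/(-195614/23) = -23/195614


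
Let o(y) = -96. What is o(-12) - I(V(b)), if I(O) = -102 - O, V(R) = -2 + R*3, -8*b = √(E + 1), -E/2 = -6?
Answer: 4 - 3*√13/8 ≈ 2.6479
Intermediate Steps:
E = 12 (E = -2*(-6) = 12)
b = -√13/8 (b = -√(12 + 1)/8 = -√13/8 ≈ -0.45069)
V(R) = -2 + 3*R
o(-12) - I(V(b)) = -96 - (-102 - (-2 + 3*(-√13/8))) = -96 - (-102 - (-2 - 3*√13/8)) = -96 - (-102 + (2 + 3*√13/8)) = -96 - (-100 + 3*√13/8) = -96 + (100 - 3*√13/8) = 4 - 3*√13/8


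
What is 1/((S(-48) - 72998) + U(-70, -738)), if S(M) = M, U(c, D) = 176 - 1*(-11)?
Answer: -1/72859 ≈ -1.3725e-5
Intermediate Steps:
U(c, D) = 187 (U(c, D) = 176 + 11 = 187)
1/((S(-48) - 72998) + U(-70, -738)) = 1/((-48 - 72998) + 187) = 1/(-73046 + 187) = 1/(-72859) = -1/72859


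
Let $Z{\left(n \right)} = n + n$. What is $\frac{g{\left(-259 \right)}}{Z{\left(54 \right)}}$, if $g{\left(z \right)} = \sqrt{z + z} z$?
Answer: $- \frac{259 i \sqrt{518}}{108} \approx - 54.581 i$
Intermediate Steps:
$Z{\left(n \right)} = 2 n$
$g{\left(z \right)} = \sqrt{2} z^{\frac{3}{2}}$ ($g{\left(z \right)} = \sqrt{2 z} z = \sqrt{2} \sqrt{z} z = \sqrt{2} z^{\frac{3}{2}}$)
$\frac{g{\left(-259 \right)}}{Z{\left(54 \right)}} = \frac{\sqrt{2} \left(-259\right)^{\frac{3}{2}}}{2 \cdot 54} = \frac{\sqrt{2} \left(- 259 i \sqrt{259}\right)}{108} = - 259 i \sqrt{518} \cdot \frac{1}{108} = - \frac{259 i \sqrt{518}}{108}$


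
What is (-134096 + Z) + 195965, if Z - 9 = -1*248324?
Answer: -186446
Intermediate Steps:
Z = -248315 (Z = 9 - 1*248324 = 9 - 248324 = -248315)
(-134096 + Z) + 195965 = (-134096 - 248315) + 195965 = -382411 + 195965 = -186446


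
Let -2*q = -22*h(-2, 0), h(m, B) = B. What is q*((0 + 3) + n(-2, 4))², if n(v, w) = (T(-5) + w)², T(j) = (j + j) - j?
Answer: 0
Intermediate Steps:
T(j) = j (T(j) = 2*j - j = j)
q = 0 (q = -(-11)*0 = -½*0 = 0)
n(v, w) = (-5 + w)²
q*((0 + 3) + n(-2, 4))² = 0*((0 + 3) + (-5 + 4)²)² = 0*(3 + (-1)²)² = 0*(3 + 1)² = 0*4² = 0*16 = 0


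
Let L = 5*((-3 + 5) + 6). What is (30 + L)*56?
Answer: 3920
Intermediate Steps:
L = 40 (L = 5*(2 + 6) = 5*8 = 40)
(30 + L)*56 = (30 + 40)*56 = 70*56 = 3920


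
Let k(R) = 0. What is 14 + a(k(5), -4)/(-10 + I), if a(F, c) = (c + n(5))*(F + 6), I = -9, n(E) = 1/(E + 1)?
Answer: 289/19 ≈ 15.211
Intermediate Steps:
n(E) = 1/(1 + E)
a(F, c) = (6 + F)*(1/6 + c) (a(F, c) = (c + 1/(1 + 5))*(F + 6) = (c + 1/6)*(6 + F) = (1/6 + c)*(6 + F) = (6 + F)*(1/6 + c))
14 + a(k(5), -4)/(-10 + I) = 14 + (1 + 6*(-4) + (1/6)*0 + 0*(-4))/(-10 - 9) = 14 + (1 - 24 + 0 + 0)/(-19) = 14 - 1/19*(-23) = 14 + 23/19 = 289/19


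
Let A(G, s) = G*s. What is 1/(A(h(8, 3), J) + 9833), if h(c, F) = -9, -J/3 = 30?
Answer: 1/10643 ≈ 9.3958e-5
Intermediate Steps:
J = -90 (J = -3*30 = -90)
1/(A(h(8, 3), J) + 9833) = 1/(-9*(-90) + 9833) = 1/(810 + 9833) = 1/10643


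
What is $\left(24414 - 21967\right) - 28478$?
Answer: $-26031$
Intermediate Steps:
$\left(24414 - 21967\right) - 28478 = 2447 - 28478 = -26031$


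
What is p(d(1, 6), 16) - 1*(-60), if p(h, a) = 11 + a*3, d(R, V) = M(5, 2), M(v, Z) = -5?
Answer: 119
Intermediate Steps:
d(R, V) = -5
p(h, a) = 11 + 3*a
p(d(1, 6), 16) - 1*(-60) = (11 + 3*16) - 1*(-60) = (11 + 48) + 60 = 59 + 60 = 119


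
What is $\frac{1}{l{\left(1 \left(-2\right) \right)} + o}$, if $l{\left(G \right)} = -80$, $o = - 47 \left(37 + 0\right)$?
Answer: $- \frac{1}{1819} \approx -0.00054975$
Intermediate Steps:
$o = -1739$ ($o = \left(-47\right) 37 = -1739$)
$\frac{1}{l{\left(1 \left(-2\right) \right)} + o} = \frac{1}{-80 - 1739} = \frac{1}{-1819} = - \frac{1}{1819}$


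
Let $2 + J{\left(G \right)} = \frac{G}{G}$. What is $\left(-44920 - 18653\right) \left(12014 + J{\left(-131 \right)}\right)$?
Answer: $-763702449$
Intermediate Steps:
$J{\left(G \right)} = -1$ ($J{\left(G \right)} = -2 + \frac{G}{G} = -2 + 1 = -1$)
$\left(-44920 - 18653\right) \left(12014 + J{\left(-131 \right)}\right) = \left(-44920 - 18653\right) \left(12014 - 1\right) = \left(-63573\right) 12013 = -763702449$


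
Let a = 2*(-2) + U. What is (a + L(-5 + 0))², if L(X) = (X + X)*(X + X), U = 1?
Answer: 9409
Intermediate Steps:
L(X) = 4*X² (L(X) = (2*X)*(2*X) = 4*X²)
a = -3 (a = 2*(-2) + 1 = -4 + 1 = -3)
(a + L(-5 + 0))² = (-3 + 4*(-5 + 0)²)² = (-3 + 4*(-5)²)² = (-3 + 4*25)² = (-3 + 100)² = 97² = 9409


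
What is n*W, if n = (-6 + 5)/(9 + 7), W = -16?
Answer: 1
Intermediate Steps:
n = -1/16 ≈ -0.062500
n*W = -1/16*(-16) = 1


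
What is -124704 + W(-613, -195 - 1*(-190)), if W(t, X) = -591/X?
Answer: -622929/5 ≈ -1.2459e+5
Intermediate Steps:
-124704 + W(-613, -195 - 1*(-190)) = -124704 - 591/(-195 - 1*(-190)) = -124704 - 591/(-195 + 190) = -124704 - 591/(-5) = -124704 - 591*(-⅕) = -124704 + 591/5 = -622929/5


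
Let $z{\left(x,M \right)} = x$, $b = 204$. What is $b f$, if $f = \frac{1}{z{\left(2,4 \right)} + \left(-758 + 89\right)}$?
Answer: $- \frac{204}{667} \approx -0.30585$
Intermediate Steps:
$f = - \frac{1}{667}$ ($f = \frac{1}{2 + \left(-758 + 89\right)} = \frac{1}{2 - 669} = \frac{1}{-667} = - \frac{1}{667} \approx -0.0014993$)
$b f = 204 \left(- \frac{1}{667}\right) = - \frac{204}{667}$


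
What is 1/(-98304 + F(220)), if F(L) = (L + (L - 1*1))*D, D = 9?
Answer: -1/94353 ≈ -1.0598e-5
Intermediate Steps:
F(L) = -9 + 18*L (F(L) = (L + (L - 1*1))*9 = (L + (L - 1))*9 = (L + (-1 + L))*9 = (-1 + 2*L)*9 = -9 + 18*L)
1/(-98304 + F(220)) = 1/(-98304 + (-9 + 18*220)) = 1/(-98304 + (-9 + 3960)) = 1/(-98304 + 3951) = 1/(-94353) = -1/94353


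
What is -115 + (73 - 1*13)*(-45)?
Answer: -2815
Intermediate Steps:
-115 + (73 - 1*13)*(-45) = -115 + (73 - 13)*(-45) = -115 + 60*(-45) = -115 - 2700 = -2815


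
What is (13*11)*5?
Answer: 715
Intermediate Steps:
(13*11)*5 = 143*5 = 715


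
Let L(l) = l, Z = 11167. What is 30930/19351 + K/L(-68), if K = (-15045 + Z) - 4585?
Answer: 165870753/1315868 ≈ 126.05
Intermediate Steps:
K = -8463 (K = (-15045 + 11167) - 4585 = -3878 - 4585 = -8463)
30930/19351 + K/L(-68) = 30930/19351 - 8463/(-68) = 30930*(1/19351) - 8463*(-1/68) = 30930/19351 + 8463/68 = 165870753/1315868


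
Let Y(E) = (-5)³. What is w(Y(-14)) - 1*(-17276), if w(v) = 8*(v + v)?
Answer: 15276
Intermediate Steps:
Y(E) = -125
w(v) = 16*v (w(v) = 8*(2*v) = 16*v)
w(Y(-14)) - 1*(-17276) = 16*(-125) - 1*(-17276) = -2000 + 17276 = 15276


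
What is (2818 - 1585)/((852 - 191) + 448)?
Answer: 1233/1109 ≈ 1.1118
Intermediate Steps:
(2818 - 1585)/((852 - 191) + 448) = 1233/(661 + 448) = 1233/1109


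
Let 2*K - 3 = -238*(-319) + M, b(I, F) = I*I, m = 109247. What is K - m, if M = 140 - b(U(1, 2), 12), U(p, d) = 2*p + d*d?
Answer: -142465/2 ≈ -71233.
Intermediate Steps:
U(p, d) = d² + 2*p (U(p, d) = 2*p + d² = d² + 2*p)
b(I, F) = I²
M = 104 (M = 140 - (2² + 2*1)² = 140 - (4 + 2)² = 140 - 1*6² = 140 - 1*36 = 140 - 36 = 104)
K = 76029/2 (K = 3/2 + (-238*(-319) + 104)/2 = 3/2 + (75922 + 104)/2 = 3/2 + (½)*76026 = 3/2 + 38013 = 76029/2 ≈ 38015.)
K - m = 76029/2 - 1*109247 = 76029/2 - 109247 = -142465/2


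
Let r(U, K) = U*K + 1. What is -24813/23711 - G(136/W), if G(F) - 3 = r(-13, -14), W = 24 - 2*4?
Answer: -4435059/23711 ≈ -187.05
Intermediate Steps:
r(U, K) = 1 + K*U (r(U, K) = K*U + 1 = 1 + K*U)
W = 16 (W = 24 - 1*8 = 24 - 8 = 16)
G(F) = 186 (G(F) = 3 + (1 - 14*(-13)) = 3 + (1 + 182) = 3 + 183 = 186)
-24813/23711 - G(136/W) = -24813/23711 - 1*186 = -24813*1/23711 - 186 = -24813/23711 - 186 = -4435059/23711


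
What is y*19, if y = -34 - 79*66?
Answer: -99712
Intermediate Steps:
y = -5248 (y = -34 - 5214 = -5248)
y*19 = -5248*19 = -99712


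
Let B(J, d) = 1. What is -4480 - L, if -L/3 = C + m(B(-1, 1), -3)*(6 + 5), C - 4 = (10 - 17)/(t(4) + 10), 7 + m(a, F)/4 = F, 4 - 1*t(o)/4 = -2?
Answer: -196813/34 ≈ -5788.6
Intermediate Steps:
t(o) = 24 (t(o) = 16 - 4*(-2) = 16 + 8 = 24)
m(a, F) = -28 + 4*F
C = 129/34 (C = 4 + (10 - 17)/(24 + 10) = 4 - 7/34 = 129/34 ≈ 3.7941)
L = 44493/34 (L = -3*(129/34 + (-28 + 4*(-3))*(6 + 5)) = -3*(129/34 + (-28 - 12)*11) = -3*(129/34 - 40*11) = -3*(129/34 - 440) = -3*(-14831/34) = 44493/34 ≈ 1308.6)
-4480 - L = -4480 - 1*44493/34 = -4480 - 44493/34 = -196813/34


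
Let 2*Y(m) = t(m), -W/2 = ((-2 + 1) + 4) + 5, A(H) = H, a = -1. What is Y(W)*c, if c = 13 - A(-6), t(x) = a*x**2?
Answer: -2432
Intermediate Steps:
t(x) = -x**2
W = -16 (W = -2*(((-2 + 1) + 4) + 5) = -2*((-1 + 4) + 5) = -2*(3 + 5) = -2*8 = -16)
Y(m) = -m**2/2 (Y(m) = (-m**2)/2 = -m**2/2)
c = 19 (c = 13 - 1*(-6) = 13 + 6 = 19)
Y(W)*c = -1/2*(-16)**2*19 = -1/2*256*19 = -128*19 = -2432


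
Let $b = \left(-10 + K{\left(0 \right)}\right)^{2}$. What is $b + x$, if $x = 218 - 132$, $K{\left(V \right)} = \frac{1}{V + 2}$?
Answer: $\frac{705}{4} \approx 176.25$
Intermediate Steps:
$K{\left(V \right)} = \frac{1}{2 + V}$
$b = \frac{361}{4}$ ($b = \left(-10 + \frac{1}{2 + 0}\right)^{2} = \left(-10 + \frac{1}{2}\right)^{2} = \left(- \frac{19}{2}\right)^{2} = \frac{361}{4} \approx 90.25$)
$x = 86$
$b + x = \frac{361}{4} + 86 = \frac{705}{4}$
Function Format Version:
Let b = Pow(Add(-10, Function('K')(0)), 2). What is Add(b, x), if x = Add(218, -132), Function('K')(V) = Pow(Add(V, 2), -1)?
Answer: Rational(705, 4) ≈ 176.25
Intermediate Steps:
Function('K')(V) = Pow(Add(2, V), -1)
b = Rational(361, 4) (b = Pow(Add(-10, Pow(Add(2, 0), -1)), 2) = Pow(Add(-10, Pow(2, -1)), 2) = Pow(Add(-10, Rational(1, 2)), 2) = Pow(Rational(-19, 2), 2) = Rational(361, 4) ≈ 90.250)
x = 86
Add(b, x) = Add(Rational(361, 4), 86) = Rational(705, 4)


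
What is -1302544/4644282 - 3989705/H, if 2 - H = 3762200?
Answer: 2271481114183/2912118075306 ≈ 0.78001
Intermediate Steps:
H = -3762198 (H = 2 - 1*3762200 = 2 - 3762200 = -3762198)
-1302544/4644282 - 3989705/H = -1302544/4644282 - 3989705/(-3762198) = -1302544*1/4644282 - 3989705*(-1/3762198) = -651272/2322141 + 3989705/3762198 = 2271481114183/2912118075306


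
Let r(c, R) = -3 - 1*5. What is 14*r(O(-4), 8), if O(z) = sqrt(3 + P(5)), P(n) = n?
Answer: -112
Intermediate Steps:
O(z) = 2*sqrt(2) (O(z) = sqrt(3 + 5) = sqrt(8) = 2*sqrt(2))
r(c, R) = -8 (r(c, R) = -3 - 5 = -8)
14*r(O(-4), 8) = 14*(-8) = -112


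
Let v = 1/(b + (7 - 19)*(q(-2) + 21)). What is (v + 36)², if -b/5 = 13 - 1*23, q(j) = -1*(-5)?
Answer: 88943761/68644 ≈ 1295.7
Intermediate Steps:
q(j) = 5
b = 50 (b = -5*(13 - 1*23) = -5*(13 - 23) = -5*(-10) = 50)
v = -1/262 (v = 1/(50 + (7 - 19)*(5 + 21)) = 1/(50 - 12*26) = 1/(50 - 312) = 1/(-262) = -1/262 ≈ -0.0038168)
(v + 36)² = (-1/262 + 36)² = (9431/262)² = 88943761/68644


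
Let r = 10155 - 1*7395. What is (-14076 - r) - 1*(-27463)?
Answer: 10627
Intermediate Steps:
r = 2760 (r = 10155 - 7395 = 2760)
(-14076 - r) - 1*(-27463) = (-14076 - 1*2760) - 1*(-27463) = (-14076 - 2760) + 27463 = -16836 + 27463 = 10627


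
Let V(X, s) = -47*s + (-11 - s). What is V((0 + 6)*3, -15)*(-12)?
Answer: -8508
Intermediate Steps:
V(X, s) = -11 - 48*s
V((0 + 6)*3, -15)*(-12) = (-11 - 48*(-15))*(-12) = (-11 + 720)*(-12) = 709*(-12) = -8508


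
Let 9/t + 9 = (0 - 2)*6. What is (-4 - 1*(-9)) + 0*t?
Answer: 5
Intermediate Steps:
t = -3/7 (t = 9/(-9 + (0 - 2)*6) = 9/(-9 - 2*6) = 9/(-9 - 12) = 9/(-21) = 9*(-1/21) = -3/7 ≈ -0.42857)
(-4 - 1*(-9)) + 0*t = (-4 - 1*(-9)) + 0*(-3/7) = (-4 + 9) + 0 = 5 + 0 = 5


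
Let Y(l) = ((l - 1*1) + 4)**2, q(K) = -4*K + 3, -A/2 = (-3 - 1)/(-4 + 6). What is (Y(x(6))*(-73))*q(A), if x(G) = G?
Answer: 76869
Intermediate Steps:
A = 4 (A = -2*(-3 - 1)/(-4 + 6) = -(-8)/2 = -2*(-2) = 4)
q(K) = 3 - 4*K
Y(l) = (3 + l)**2 (Y(l) = ((l - 1) + 4)**2 = ((-1 + l) + 4)**2 = (3 + l)**2)
(Y(x(6))*(-73))*q(A) = ((3 + 6)**2*(-73))*(3 - 4*4) = (9**2*(-73))*(3 - 16) = (81*(-73))*(-13) = -5913*(-13) = 76869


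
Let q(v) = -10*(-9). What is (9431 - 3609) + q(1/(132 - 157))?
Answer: 5912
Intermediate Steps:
q(v) = 90
(9431 - 3609) + q(1/(132 - 157)) = (9431 - 3609) + 90 = 5822 + 90 = 5912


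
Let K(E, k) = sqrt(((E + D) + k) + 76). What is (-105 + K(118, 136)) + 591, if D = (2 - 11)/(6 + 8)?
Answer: 486 + sqrt(64554)/14 ≈ 504.15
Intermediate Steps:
D = -9/14 ≈ -0.64286
K(E, k) = sqrt(1055/14 + E + k) (K(E, k) = sqrt(((E - 9/14) + k) + 76) = sqrt(((-9/14 + E) + k) + 76) = sqrt((-9/14 + E + k) + 76) = sqrt(1055/14 + E + k))
(-105 + K(118, 136)) + 591 = (-105 + sqrt(14770 + 196*118 + 196*136)/14) + 591 = (-105 + sqrt(14770 + 23128 + 26656)/14) + 591 = (-105 + sqrt(64554)/14) + 591 = 486 + sqrt(64554)/14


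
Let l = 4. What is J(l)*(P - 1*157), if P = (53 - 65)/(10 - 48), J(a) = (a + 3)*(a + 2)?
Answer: -125034/19 ≈ -6580.7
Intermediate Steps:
J(a) = (2 + a)*(3 + a) (J(a) = (3 + a)*(2 + a) = (2 + a)*(3 + a))
P = 6/19 (P = -12/(-38) = -12*(-1/38) = 6/19 ≈ 0.31579)
J(l)*(P - 1*157) = (6 + 4² + 5*4)*(6/19 - 1*157) = (6 + 16 + 20)*(6/19 - 157) = 42*(-2977/19) = -125034/19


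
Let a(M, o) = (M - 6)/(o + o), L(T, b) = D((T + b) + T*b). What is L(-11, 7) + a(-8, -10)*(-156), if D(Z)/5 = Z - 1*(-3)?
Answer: -2496/5 ≈ -499.20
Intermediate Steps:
D(Z) = 15 + 5*Z (D(Z) = 5*(Z - 1*(-3)) = 5*(Z + 3) = 5*(3 + Z) = 15 + 5*Z)
L(T, b) = 15 + 5*T + 5*b + 5*T*b (L(T, b) = 15 + 5*((T + b) + T*b) = 15 + 5*(T + b + T*b) = 15 + (5*T + 5*b + 5*T*b) = 15 + 5*T + 5*b + 5*T*b)
a(M, o) = (-6 + M)/(2*o) (a(M, o) = (-6 + M)/((2*o)) = (-6 + M)*(1/(2*o)) = (-6 + M)/(2*o))
L(-11, 7) + a(-8, -10)*(-156) = (15 + 5*(-11) + 5*7 + 5*(-11)*7) + ((½)*(-6 - 8)/(-10))*(-156) = (15 - 55 + 35 - 385) + ((½)*(-⅒)*(-14))*(-156) = -390 + (7/10)*(-156) = -390 - 546/5 = -2496/5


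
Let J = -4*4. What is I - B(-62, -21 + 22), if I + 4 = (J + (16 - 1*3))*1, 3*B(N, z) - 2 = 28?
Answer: -17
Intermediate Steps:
J = -16
B(N, z) = 10 (B(N, z) = ⅔ + (⅓)*28 = ⅔ + 28/3 = 10)
I = -7 (I = -4 + (-16 + (16 - 1*3))*1 = -4 + (-16 + (16 - 3))*1 = -4 + (-16 + 13)*1 = -4 - 3*1 = -4 - 3 = -7)
I - B(-62, -21 + 22) = -7 - 1*10 = -7 - 10 = -17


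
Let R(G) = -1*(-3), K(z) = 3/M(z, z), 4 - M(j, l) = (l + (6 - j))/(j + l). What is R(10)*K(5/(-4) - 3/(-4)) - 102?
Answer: -1011/10 ≈ -101.10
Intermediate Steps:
M(j, l) = 4 - (6 + l - j)/(j + l) (M(j, l) = 4 - (l + (6 - j))/(j + l) = 4 - (6 + l - j)/(j + l))
K(z) = 6*z/(-6 + 8*z) (K(z) = 3/(((-6 + 3*z + 5*z)/(z + z))) = 3/(((-6 + 8*z)/((2*z)))) = 3/(((1/(2*z))*(-6 + 8*z))) = 3/(((-6 + 8*z)/(2*z))) = 3*(2*z/(-6 + 8*z)) = 6*z/(-6 + 8*z))
R(G) = 3
R(10)*K(5/(-4) - 3/(-4)) - 102 = 3*(3*(5/(-4) - 3/(-4))/(-3 + 4*(5/(-4) - 3/(-4)))) - 102 = 3*(3*(5*(-¼) - 3*(-¼))/(-3 + 4*(5*(-¼) - 3*(-¼)))) - 102 = 3*(3*(-5/4 + ¾)/(-3 + 4*(-5/4 + ¾))) - 102 = 3*(3*(-½)/(-3 + 4*(-½))) - 102 = 3*(3*(-½)/(-3 - 2)) - 102 = 3*(3*(-½)/(-5)) - 102 = 3*(3*(-½)*(-⅕)) - 102 = 3*(3/10) - 102 = 9/10 - 102 = -1011/10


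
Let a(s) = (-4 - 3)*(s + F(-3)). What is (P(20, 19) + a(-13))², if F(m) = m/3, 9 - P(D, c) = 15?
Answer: 8464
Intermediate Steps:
P(D, c) = -6 (P(D, c) = 9 - 1*15 = 9 - 15 = -6)
F(m) = m/3 (F(m) = m*(⅓) = m/3)
a(s) = 7 - 7*s (a(s) = (-4 - 3)*(s + (⅓)*(-3)) = -7*(s - 1) = -7*(-1 + s) = 7 - 7*s)
(P(20, 19) + a(-13))² = (-6 + (7 - 7*(-13)))² = (-6 + (7 + 91))² = (-6 + 98)² = 92² = 8464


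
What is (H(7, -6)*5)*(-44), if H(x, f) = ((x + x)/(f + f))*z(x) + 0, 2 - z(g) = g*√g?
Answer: 1540/3 - 5390*√7/3 ≈ -4240.2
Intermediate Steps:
z(g) = 2 - g^(3/2) (z(g) = 2 - g*√g = 2 - g^(3/2))
H(x, f) = x*(2 - x^(3/2))/f (H(x, f) = ((x + x)/(f + f))*(2 - x^(3/2)) + 0 = ((2*x)/((2*f)))*(2 - x^(3/2)) + 0 = ((2*x)*(1/(2*f)))*(2 - x^(3/2)) + 0 = (x/f)*(2 - x^(3/2)) + 0 = x*(2 - x^(3/2))/f + 0 = x*(2 - x^(3/2))/f)
(H(7, -6)*5)*(-44) = (((-7^(5/2) + 2*7)/(-6))*5)*(-44) = (-(-49*√7 + 14)/6*5)*(-44) = (-(14 - 49*√7)/6*5)*(-44) = ((-7/3 + 49*√7/6)*5)*(-44) = (-35/3 + 245*√7/6)*(-44) = 1540/3 - 5390*√7/3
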